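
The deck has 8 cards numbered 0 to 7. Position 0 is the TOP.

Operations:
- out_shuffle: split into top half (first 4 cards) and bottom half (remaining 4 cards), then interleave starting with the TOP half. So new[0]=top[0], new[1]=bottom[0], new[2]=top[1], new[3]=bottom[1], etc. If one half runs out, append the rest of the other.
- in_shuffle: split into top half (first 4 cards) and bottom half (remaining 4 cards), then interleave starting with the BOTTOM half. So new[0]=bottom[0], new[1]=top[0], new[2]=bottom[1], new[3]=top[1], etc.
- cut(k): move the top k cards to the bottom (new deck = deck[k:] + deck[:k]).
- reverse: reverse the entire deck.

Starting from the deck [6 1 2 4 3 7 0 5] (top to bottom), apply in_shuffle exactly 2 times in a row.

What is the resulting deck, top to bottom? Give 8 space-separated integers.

After op 1 (in_shuffle): [3 6 7 1 0 2 5 4]
After op 2 (in_shuffle): [0 3 2 6 5 7 4 1]

Answer: 0 3 2 6 5 7 4 1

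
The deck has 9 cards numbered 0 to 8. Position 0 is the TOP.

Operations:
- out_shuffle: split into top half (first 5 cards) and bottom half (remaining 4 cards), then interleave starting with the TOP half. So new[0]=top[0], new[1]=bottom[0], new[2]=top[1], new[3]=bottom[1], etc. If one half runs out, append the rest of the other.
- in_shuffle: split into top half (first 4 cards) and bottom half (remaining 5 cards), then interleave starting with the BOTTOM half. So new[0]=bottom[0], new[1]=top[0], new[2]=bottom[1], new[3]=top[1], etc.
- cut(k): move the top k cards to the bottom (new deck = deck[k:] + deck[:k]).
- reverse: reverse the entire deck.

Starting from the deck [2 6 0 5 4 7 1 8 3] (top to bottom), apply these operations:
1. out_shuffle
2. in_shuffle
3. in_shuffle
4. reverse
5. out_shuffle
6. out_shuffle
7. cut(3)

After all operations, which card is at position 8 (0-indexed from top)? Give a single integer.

Answer: 2

Derivation:
After op 1 (out_shuffle): [2 7 6 1 0 8 5 3 4]
After op 2 (in_shuffle): [0 2 8 7 5 6 3 1 4]
After op 3 (in_shuffle): [5 0 6 2 3 8 1 7 4]
After op 4 (reverse): [4 7 1 8 3 2 6 0 5]
After op 5 (out_shuffle): [4 2 7 6 1 0 8 5 3]
After op 6 (out_shuffle): [4 0 2 8 7 5 6 3 1]
After op 7 (cut(3)): [8 7 5 6 3 1 4 0 2]
Position 8: card 2.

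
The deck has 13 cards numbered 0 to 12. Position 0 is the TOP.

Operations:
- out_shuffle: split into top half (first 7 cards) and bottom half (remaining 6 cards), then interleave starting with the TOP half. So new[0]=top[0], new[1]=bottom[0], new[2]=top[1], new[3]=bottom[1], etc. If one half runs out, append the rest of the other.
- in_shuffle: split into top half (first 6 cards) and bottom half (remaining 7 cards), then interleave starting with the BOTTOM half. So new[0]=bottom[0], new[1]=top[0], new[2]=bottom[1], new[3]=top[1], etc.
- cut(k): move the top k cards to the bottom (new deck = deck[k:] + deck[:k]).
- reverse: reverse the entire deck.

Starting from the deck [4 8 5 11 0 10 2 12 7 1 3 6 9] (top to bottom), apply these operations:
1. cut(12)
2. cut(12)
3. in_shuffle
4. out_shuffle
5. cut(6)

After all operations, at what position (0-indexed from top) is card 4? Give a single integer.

Answer: 4

Derivation:
After op 1 (cut(12)): [9 4 8 5 11 0 10 2 12 7 1 3 6]
After op 2 (cut(12)): [6 9 4 8 5 11 0 10 2 12 7 1 3]
After op 3 (in_shuffle): [0 6 10 9 2 4 12 8 7 5 1 11 3]
After op 4 (out_shuffle): [0 8 6 7 10 5 9 1 2 11 4 3 12]
After op 5 (cut(6)): [9 1 2 11 4 3 12 0 8 6 7 10 5]
Card 4 is at position 4.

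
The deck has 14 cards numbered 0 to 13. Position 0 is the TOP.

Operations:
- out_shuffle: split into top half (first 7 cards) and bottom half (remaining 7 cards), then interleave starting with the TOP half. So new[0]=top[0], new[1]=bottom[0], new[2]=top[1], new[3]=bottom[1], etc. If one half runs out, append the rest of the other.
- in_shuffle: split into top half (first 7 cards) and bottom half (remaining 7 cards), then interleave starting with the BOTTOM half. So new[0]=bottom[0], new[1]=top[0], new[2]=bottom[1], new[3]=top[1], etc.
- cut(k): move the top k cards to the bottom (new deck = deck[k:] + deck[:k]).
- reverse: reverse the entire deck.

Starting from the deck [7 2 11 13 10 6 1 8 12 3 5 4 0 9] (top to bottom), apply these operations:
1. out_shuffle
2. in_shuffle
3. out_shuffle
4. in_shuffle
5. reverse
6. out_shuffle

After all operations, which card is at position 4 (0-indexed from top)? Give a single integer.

Answer: 11

Derivation:
After op 1 (out_shuffle): [7 8 2 12 11 3 13 5 10 4 6 0 1 9]
After op 2 (in_shuffle): [5 7 10 8 4 2 6 12 0 11 1 3 9 13]
After op 3 (out_shuffle): [5 12 7 0 10 11 8 1 4 3 2 9 6 13]
After op 4 (in_shuffle): [1 5 4 12 3 7 2 0 9 10 6 11 13 8]
After op 5 (reverse): [8 13 11 6 10 9 0 2 7 3 12 4 5 1]
After op 6 (out_shuffle): [8 2 13 7 11 3 6 12 10 4 9 5 0 1]
Position 4: card 11.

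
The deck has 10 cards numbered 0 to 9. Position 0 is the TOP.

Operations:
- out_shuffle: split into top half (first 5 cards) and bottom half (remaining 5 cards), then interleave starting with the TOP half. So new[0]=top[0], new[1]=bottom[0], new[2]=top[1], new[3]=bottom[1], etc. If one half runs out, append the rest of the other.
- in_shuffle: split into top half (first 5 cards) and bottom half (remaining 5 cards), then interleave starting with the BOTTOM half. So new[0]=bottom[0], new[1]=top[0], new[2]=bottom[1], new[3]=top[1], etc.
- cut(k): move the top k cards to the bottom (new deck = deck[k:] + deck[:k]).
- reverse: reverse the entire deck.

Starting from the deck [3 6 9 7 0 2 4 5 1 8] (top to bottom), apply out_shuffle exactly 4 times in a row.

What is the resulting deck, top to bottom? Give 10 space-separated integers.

After op 1 (out_shuffle): [3 2 6 4 9 5 7 1 0 8]
After op 2 (out_shuffle): [3 5 2 7 6 1 4 0 9 8]
After op 3 (out_shuffle): [3 1 5 4 2 0 7 9 6 8]
After op 4 (out_shuffle): [3 0 1 7 5 9 4 6 2 8]

Answer: 3 0 1 7 5 9 4 6 2 8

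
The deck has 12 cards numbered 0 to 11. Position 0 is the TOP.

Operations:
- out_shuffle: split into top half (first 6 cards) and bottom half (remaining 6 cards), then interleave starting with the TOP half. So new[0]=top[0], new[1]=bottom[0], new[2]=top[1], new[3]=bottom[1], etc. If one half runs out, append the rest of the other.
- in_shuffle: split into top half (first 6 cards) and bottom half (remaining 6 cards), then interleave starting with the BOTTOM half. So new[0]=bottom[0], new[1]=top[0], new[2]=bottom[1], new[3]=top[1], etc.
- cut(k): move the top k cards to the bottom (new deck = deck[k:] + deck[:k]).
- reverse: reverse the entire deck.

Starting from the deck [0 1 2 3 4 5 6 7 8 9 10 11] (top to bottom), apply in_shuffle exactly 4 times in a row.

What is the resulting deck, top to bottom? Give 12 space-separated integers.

After op 1 (in_shuffle): [6 0 7 1 8 2 9 3 10 4 11 5]
After op 2 (in_shuffle): [9 6 3 0 10 7 4 1 11 8 5 2]
After op 3 (in_shuffle): [4 9 1 6 11 3 8 0 5 10 2 7]
After op 4 (in_shuffle): [8 4 0 9 5 1 10 6 2 11 7 3]

Answer: 8 4 0 9 5 1 10 6 2 11 7 3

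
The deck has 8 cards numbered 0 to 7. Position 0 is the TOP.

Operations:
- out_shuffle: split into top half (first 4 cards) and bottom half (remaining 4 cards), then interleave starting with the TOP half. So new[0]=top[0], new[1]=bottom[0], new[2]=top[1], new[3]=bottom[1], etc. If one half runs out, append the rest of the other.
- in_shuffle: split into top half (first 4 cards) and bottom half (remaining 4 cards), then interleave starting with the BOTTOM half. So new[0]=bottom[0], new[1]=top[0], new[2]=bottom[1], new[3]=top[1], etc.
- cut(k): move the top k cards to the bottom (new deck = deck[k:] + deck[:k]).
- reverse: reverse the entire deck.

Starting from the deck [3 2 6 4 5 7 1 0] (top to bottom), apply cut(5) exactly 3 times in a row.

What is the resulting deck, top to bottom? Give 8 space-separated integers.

After op 1 (cut(5)): [7 1 0 3 2 6 4 5]
After op 2 (cut(5)): [6 4 5 7 1 0 3 2]
After op 3 (cut(5)): [0 3 2 6 4 5 7 1]

Answer: 0 3 2 6 4 5 7 1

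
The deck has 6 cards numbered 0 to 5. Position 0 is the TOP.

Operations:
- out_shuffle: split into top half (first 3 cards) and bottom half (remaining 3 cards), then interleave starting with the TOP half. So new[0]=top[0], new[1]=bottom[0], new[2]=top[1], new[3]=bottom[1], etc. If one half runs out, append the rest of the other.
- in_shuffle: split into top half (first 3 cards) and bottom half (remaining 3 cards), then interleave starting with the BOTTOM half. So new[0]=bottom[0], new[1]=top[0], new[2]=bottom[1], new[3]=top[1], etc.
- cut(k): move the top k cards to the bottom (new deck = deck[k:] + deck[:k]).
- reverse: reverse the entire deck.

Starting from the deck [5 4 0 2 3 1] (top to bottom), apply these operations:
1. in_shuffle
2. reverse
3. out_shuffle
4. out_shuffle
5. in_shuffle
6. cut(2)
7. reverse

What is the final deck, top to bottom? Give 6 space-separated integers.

After op 1 (in_shuffle): [2 5 3 4 1 0]
After op 2 (reverse): [0 1 4 3 5 2]
After op 3 (out_shuffle): [0 3 1 5 4 2]
After op 4 (out_shuffle): [0 5 3 4 1 2]
After op 5 (in_shuffle): [4 0 1 5 2 3]
After op 6 (cut(2)): [1 5 2 3 4 0]
After op 7 (reverse): [0 4 3 2 5 1]

Answer: 0 4 3 2 5 1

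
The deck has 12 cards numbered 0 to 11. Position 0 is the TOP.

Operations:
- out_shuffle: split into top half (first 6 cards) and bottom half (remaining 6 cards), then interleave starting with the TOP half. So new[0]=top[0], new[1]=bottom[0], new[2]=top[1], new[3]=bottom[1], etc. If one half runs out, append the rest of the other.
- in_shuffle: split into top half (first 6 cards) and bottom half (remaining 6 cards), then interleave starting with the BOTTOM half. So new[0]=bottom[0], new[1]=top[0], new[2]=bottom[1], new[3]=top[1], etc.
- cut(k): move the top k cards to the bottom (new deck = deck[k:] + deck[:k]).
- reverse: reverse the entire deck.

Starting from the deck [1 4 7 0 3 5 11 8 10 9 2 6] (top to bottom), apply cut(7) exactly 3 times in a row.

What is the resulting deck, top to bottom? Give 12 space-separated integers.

After op 1 (cut(7)): [8 10 9 2 6 1 4 7 0 3 5 11]
After op 2 (cut(7)): [7 0 3 5 11 8 10 9 2 6 1 4]
After op 3 (cut(7)): [9 2 6 1 4 7 0 3 5 11 8 10]

Answer: 9 2 6 1 4 7 0 3 5 11 8 10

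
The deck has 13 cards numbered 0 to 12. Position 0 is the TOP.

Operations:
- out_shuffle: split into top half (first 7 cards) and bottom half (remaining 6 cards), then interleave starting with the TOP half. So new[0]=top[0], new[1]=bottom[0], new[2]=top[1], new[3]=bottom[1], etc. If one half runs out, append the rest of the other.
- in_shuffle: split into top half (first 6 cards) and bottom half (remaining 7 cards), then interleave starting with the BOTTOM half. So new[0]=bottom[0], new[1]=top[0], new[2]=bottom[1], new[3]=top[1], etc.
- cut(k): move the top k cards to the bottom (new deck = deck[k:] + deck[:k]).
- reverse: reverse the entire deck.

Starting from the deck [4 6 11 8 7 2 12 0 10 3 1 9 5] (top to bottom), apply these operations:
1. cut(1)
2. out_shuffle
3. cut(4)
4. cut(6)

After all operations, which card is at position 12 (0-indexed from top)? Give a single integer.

Answer: 5

Derivation:
After op 1 (cut(1)): [6 11 8 7 2 12 0 10 3 1 9 5 4]
After op 2 (out_shuffle): [6 10 11 3 8 1 7 9 2 5 12 4 0]
After op 3 (cut(4)): [8 1 7 9 2 5 12 4 0 6 10 11 3]
After op 4 (cut(6)): [12 4 0 6 10 11 3 8 1 7 9 2 5]
Position 12: card 5.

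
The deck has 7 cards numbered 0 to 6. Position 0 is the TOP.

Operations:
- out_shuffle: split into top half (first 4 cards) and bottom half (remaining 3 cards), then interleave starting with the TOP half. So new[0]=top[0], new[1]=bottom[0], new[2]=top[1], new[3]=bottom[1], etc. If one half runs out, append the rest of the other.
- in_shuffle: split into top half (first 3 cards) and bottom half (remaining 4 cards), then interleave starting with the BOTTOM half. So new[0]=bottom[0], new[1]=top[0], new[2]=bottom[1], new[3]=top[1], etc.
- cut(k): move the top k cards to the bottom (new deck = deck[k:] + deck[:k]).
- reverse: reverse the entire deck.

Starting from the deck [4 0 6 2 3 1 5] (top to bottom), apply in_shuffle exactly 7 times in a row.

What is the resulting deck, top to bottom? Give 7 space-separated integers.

Answer: 2 4 3 0 1 6 5

Derivation:
After op 1 (in_shuffle): [2 4 3 0 1 6 5]
After op 2 (in_shuffle): [0 2 1 4 6 3 5]
After op 3 (in_shuffle): [4 0 6 2 3 1 5]
After op 4 (in_shuffle): [2 4 3 0 1 6 5]
After op 5 (in_shuffle): [0 2 1 4 6 3 5]
After op 6 (in_shuffle): [4 0 6 2 3 1 5]
After op 7 (in_shuffle): [2 4 3 0 1 6 5]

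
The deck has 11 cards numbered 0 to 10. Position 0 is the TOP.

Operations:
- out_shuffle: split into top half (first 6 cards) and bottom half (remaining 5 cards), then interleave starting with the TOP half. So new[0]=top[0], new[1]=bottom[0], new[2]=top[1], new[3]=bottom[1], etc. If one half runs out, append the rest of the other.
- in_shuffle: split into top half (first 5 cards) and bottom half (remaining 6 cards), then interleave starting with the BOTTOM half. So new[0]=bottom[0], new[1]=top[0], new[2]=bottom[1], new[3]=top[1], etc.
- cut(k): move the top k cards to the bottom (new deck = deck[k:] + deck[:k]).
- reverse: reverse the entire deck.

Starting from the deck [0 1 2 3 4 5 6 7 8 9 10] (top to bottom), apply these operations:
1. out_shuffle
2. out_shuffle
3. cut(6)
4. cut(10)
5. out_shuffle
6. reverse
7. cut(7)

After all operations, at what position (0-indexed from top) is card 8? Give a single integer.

After op 1 (out_shuffle): [0 6 1 7 2 8 3 9 4 10 5]
After op 2 (out_shuffle): [0 3 6 9 1 4 7 10 2 5 8]
After op 3 (cut(6)): [7 10 2 5 8 0 3 6 9 1 4]
After op 4 (cut(10)): [4 7 10 2 5 8 0 3 6 9 1]
After op 5 (out_shuffle): [4 0 7 3 10 6 2 9 5 1 8]
After op 6 (reverse): [8 1 5 9 2 6 10 3 7 0 4]
After op 7 (cut(7)): [3 7 0 4 8 1 5 9 2 6 10]
Card 8 is at position 4.

Answer: 4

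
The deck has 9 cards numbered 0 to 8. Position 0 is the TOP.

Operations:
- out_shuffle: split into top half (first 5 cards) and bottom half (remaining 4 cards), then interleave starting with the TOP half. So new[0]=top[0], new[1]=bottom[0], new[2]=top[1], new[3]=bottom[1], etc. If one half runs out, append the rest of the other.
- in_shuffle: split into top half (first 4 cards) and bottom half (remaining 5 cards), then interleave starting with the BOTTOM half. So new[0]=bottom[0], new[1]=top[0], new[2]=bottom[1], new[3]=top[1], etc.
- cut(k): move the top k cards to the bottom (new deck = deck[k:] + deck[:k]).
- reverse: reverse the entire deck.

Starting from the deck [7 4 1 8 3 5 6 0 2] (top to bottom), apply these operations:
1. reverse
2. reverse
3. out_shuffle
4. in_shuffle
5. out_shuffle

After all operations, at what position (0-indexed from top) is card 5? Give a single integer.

Answer: 6

Derivation:
After op 1 (reverse): [2 0 6 5 3 8 1 4 7]
After op 2 (reverse): [7 4 1 8 3 5 6 0 2]
After op 3 (out_shuffle): [7 5 4 6 1 0 8 2 3]
After op 4 (in_shuffle): [1 7 0 5 8 4 2 6 3]
After op 5 (out_shuffle): [1 4 7 2 0 6 5 3 8]
Card 5 is at position 6.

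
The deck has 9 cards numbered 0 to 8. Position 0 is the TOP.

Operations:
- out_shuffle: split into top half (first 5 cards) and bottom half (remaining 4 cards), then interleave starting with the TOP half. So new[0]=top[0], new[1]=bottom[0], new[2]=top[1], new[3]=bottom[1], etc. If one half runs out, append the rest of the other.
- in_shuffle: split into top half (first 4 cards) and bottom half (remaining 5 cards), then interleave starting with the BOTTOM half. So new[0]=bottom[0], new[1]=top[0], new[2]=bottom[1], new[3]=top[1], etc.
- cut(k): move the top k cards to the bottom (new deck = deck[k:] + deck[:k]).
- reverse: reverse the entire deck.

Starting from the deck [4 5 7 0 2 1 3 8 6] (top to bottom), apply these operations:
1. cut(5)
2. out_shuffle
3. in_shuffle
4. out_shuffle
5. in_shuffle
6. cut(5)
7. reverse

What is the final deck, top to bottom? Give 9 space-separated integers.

After op 1 (cut(5)): [1 3 8 6 4 5 7 0 2]
After op 2 (out_shuffle): [1 5 3 7 8 0 6 2 4]
After op 3 (in_shuffle): [8 1 0 5 6 3 2 7 4]
After op 4 (out_shuffle): [8 3 1 2 0 7 5 4 6]
After op 5 (in_shuffle): [0 8 7 3 5 1 4 2 6]
After op 6 (cut(5)): [1 4 2 6 0 8 7 3 5]
After op 7 (reverse): [5 3 7 8 0 6 2 4 1]

Answer: 5 3 7 8 0 6 2 4 1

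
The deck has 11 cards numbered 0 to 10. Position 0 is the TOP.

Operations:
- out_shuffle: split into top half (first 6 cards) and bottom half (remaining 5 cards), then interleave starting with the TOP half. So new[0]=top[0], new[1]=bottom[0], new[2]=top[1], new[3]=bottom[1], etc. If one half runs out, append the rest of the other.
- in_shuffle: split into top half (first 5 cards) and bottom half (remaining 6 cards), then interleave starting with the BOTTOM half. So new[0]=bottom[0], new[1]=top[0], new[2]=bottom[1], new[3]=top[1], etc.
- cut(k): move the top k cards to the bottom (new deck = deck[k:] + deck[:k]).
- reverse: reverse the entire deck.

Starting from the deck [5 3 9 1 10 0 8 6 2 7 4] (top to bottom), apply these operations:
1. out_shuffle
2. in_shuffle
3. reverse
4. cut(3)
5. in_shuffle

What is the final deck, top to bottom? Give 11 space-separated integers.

Answer: 1 6 5 10 2 3 0 7 9 8 4

Derivation:
After op 1 (out_shuffle): [5 8 3 6 9 2 1 7 10 4 0]
After op 2 (in_shuffle): [2 5 1 8 7 3 10 6 4 9 0]
After op 3 (reverse): [0 9 4 6 10 3 7 8 1 5 2]
After op 4 (cut(3)): [6 10 3 7 8 1 5 2 0 9 4]
After op 5 (in_shuffle): [1 6 5 10 2 3 0 7 9 8 4]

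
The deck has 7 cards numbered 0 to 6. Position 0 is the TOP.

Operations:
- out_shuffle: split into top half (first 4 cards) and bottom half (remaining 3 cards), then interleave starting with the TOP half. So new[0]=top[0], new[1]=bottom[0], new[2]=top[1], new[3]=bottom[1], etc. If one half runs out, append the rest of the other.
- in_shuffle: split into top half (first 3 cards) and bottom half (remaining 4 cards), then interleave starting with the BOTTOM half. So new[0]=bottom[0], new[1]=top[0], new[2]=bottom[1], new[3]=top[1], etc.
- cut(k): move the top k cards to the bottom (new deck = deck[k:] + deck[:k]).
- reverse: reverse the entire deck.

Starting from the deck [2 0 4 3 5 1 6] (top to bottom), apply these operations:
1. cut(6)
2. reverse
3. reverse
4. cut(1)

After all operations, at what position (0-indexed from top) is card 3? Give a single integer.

After op 1 (cut(6)): [6 2 0 4 3 5 1]
After op 2 (reverse): [1 5 3 4 0 2 6]
After op 3 (reverse): [6 2 0 4 3 5 1]
After op 4 (cut(1)): [2 0 4 3 5 1 6]
Card 3 is at position 3.

Answer: 3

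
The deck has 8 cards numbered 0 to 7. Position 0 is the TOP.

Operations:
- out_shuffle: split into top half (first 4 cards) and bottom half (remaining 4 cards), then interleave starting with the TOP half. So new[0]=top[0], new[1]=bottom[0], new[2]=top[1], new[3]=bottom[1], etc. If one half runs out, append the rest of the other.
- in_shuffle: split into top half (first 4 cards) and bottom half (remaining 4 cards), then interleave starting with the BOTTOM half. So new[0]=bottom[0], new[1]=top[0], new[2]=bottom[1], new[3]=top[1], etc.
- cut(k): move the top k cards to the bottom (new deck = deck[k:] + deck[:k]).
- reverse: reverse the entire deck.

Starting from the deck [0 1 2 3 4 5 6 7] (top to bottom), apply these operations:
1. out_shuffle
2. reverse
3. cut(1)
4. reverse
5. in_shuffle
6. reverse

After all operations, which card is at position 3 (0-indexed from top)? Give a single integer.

Answer: 6

Derivation:
After op 1 (out_shuffle): [0 4 1 5 2 6 3 7]
After op 2 (reverse): [7 3 6 2 5 1 4 0]
After op 3 (cut(1)): [3 6 2 5 1 4 0 7]
After op 4 (reverse): [7 0 4 1 5 2 6 3]
After op 5 (in_shuffle): [5 7 2 0 6 4 3 1]
After op 6 (reverse): [1 3 4 6 0 2 7 5]
Position 3: card 6.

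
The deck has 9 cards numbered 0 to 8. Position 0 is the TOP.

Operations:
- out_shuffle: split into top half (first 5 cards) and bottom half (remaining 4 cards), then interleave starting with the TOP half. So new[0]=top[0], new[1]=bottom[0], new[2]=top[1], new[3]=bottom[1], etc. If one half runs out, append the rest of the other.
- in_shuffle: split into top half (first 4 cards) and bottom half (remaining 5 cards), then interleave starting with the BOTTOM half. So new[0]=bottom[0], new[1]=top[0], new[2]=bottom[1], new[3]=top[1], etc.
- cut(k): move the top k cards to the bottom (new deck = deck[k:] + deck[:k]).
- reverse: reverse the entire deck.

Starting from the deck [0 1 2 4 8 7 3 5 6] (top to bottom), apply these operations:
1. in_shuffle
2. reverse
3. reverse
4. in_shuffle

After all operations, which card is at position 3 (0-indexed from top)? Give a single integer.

After op 1 (in_shuffle): [8 0 7 1 3 2 5 4 6]
After op 2 (reverse): [6 4 5 2 3 1 7 0 8]
After op 3 (reverse): [8 0 7 1 3 2 5 4 6]
After op 4 (in_shuffle): [3 8 2 0 5 7 4 1 6]
Position 3: card 0.

Answer: 0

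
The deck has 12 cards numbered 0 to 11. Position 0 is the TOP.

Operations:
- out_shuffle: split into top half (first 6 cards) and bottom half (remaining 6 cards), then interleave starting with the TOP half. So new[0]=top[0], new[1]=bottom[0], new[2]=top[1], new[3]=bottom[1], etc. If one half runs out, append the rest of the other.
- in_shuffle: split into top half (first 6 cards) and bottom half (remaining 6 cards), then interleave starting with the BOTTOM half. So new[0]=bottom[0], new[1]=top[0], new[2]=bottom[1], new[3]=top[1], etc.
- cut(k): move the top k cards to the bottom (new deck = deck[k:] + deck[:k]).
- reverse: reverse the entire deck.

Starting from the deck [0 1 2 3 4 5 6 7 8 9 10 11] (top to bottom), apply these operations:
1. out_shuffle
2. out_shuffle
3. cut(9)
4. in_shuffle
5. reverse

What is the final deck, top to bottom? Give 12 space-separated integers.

After op 1 (out_shuffle): [0 6 1 7 2 8 3 9 4 10 5 11]
After op 2 (out_shuffle): [0 3 6 9 1 4 7 10 2 5 8 11]
After op 3 (cut(9)): [5 8 11 0 3 6 9 1 4 7 10 2]
After op 4 (in_shuffle): [9 5 1 8 4 11 7 0 10 3 2 6]
After op 5 (reverse): [6 2 3 10 0 7 11 4 8 1 5 9]

Answer: 6 2 3 10 0 7 11 4 8 1 5 9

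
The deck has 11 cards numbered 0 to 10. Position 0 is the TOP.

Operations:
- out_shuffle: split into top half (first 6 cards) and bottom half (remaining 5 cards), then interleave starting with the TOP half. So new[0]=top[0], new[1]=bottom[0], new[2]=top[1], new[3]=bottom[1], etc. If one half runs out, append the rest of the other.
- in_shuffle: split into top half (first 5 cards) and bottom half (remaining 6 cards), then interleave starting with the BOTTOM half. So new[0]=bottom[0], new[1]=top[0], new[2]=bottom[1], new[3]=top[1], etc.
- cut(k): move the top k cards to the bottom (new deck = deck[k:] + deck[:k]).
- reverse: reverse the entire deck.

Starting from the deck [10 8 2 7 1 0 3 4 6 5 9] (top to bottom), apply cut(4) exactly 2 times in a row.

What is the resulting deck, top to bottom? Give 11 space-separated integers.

Answer: 6 5 9 10 8 2 7 1 0 3 4

Derivation:
After op 1 (cut(4)): [1 0 3 4 6 5 9 10 8 2 7]
After op 2 (cut(4)): [6 5 9 10 8 2 7 1 0 3 4]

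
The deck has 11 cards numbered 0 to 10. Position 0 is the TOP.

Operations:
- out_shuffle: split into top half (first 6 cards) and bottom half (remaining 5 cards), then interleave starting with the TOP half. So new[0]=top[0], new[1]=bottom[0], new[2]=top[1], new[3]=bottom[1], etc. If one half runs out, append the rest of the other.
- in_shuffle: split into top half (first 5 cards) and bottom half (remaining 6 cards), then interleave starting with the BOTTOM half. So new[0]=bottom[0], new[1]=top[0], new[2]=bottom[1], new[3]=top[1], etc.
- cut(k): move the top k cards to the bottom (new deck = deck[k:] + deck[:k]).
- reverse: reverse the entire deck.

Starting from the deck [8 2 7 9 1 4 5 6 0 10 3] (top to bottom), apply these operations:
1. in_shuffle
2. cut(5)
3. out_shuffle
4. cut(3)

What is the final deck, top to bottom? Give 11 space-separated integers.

After op 1 (in_shuffle): [4 8 5 2 6 7 0 9 10 1 3]
After op 2 (cut(5)): [7 0 9 10 1 3 4 8 5 2 6]
After op 3 (out_shuffle): [7 4 0 8 9 5 10 2 1 6 3]
After op 4 (cut(3)): [8 9 5 10 2 1 6 3 7 4 0]

Answer: 8 9 5 10 2 1 6 3 7 4 0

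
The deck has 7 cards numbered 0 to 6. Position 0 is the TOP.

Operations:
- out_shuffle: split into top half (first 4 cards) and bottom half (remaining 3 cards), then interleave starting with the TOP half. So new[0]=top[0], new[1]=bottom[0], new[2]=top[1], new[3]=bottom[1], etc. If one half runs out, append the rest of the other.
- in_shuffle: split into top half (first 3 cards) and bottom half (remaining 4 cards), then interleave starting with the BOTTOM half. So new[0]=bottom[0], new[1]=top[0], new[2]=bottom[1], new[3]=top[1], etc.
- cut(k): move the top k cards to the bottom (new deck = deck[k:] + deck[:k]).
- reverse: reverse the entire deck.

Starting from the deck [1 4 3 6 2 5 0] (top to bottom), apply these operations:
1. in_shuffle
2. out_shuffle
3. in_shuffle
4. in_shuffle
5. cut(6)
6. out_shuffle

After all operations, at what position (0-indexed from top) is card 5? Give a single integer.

After op 1 (in_shuffle): [6 1 2 4 5 3 0]
After op 2 (out_shuffle): [6 5 1 3 2 0 4]
After op 3 (in_shuffle): [3 6 2 5 0 1 4]
After op 4 (in_shuffle): [5 3 0 6 1 2 4]
After op 5 (cut(6)): [4 5 3 0 6 1 2]
After op 6 (out_shuffle): [4 6 5 1 3 2 0]
Card 5 is at position 2.

Answer: 2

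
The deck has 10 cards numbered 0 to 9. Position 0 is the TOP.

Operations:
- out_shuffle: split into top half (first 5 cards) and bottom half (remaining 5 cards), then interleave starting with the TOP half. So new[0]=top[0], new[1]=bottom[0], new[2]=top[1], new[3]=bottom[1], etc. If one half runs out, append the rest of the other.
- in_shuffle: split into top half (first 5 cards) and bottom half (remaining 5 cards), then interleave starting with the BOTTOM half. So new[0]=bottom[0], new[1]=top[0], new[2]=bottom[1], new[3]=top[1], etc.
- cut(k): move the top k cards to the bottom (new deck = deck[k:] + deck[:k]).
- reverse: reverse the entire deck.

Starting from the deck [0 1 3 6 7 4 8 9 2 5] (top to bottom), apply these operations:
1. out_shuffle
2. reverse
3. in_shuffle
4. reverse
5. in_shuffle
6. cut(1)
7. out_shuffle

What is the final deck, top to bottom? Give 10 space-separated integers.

Answer: 9 5 7 4 0 3 8 2 6 1

Derivation:
After op 1 (out_shuffle): [0 4 1 8 3 9 6 2 7 5]
After op 2 (reverse): [5 7 2 6 9 3 8 1 4 0]
After op 3 (in_shuffle): [3 5 8 7 1 2 4 6 0 9]
After op 4 (reverse): [9 0 6 4 2 1 7 8 5 3]
After op 5 (in_shuffle): [1 9 7 0 8 6 5 4 3 2]
After op 6 (cut(1)): [9 7 0 8 6 5 4 3 2 1]
After op 7 (out_shuffle): [9 5 7 4 0 3 8 2 6 1]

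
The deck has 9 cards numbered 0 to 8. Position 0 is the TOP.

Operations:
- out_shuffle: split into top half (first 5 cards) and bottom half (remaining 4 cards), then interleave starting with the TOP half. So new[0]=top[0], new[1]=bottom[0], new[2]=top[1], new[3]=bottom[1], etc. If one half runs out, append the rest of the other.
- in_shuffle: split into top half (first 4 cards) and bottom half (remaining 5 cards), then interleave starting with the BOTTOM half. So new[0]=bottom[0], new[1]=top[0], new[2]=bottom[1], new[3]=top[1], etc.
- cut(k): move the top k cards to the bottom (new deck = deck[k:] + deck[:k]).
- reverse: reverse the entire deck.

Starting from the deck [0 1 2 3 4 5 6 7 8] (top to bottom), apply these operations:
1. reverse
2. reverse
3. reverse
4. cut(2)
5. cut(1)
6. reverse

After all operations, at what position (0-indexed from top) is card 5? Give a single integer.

Answer: 8

Derivation:
After op 1 (reverse): [8 7 6 5 4 3 2 1 0]
After op 2 (reverse): [0 1 2 3 4 5 6 7 8]
After op 3 (reverse): [8 7 6 5 4 3 2 1 0]
After op 4 (cut(2)): [6 5 4 3 2 1 0 8 7]
After op 5 (cut(1)): [5 4 3 2 1 0 8 7 6]
After op 6 (reverse): [6 7 8 0 1 2 3 4 5]
Card 5 is at position 8.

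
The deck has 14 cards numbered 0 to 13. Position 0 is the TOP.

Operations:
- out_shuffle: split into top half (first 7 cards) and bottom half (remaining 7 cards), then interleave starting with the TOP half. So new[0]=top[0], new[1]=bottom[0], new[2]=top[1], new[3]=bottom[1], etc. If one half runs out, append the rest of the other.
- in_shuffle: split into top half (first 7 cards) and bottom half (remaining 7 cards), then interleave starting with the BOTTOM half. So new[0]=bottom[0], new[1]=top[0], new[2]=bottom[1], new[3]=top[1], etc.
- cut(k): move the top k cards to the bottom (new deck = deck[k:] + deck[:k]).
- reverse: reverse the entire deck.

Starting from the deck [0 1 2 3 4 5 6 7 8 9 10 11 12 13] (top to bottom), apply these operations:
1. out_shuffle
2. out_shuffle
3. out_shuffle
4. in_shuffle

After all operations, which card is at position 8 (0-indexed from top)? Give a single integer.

After op 1 (out_shuffle): [0 7 1 8 2 9 3 10 4 11 5 12 6 13]
After op 2 (out_shuffle): [0 10 7 4 1 11 8 5 2 12 9 6 3 13]
After op 3 (out_shuffle): [0 5 10 2 7 12 4 9 1 6 11 3 8 13]
After op 4 (in_shuffle): [9 0 1 5 6 10 11 2 3 7 8 12 13 4]
Position 8: card 3.

Answer: 3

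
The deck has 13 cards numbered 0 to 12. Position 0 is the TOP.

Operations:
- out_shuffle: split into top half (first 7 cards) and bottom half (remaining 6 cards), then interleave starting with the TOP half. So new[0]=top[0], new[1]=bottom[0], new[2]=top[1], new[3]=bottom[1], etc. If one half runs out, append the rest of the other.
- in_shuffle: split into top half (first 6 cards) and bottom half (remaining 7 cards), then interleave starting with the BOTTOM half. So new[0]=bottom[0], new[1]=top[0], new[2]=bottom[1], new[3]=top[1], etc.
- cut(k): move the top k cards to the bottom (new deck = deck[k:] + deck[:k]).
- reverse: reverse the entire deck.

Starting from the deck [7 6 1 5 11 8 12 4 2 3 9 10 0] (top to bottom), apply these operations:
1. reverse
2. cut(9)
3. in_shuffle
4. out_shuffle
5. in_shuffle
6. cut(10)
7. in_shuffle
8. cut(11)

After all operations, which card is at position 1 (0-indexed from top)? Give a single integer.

Answer: 3

Derivation:
After op 1 (reverse): [0 10 9 3 2 4 12 8 11 5 1 6 7]
After op 2 (cut(9)): [5 1 6 7 0 10 9 3 2 4 12 8 11]
After op 3 (in_shuffle): [9 5 3 1 2 6 4 7 12 0 8 10 11]
After op 4 (out_shuffle): [9 7 5 12 3 0 1 8 2 10 6 11 4]
After op 5 (in_shuffle): [1 9 8 7 2 5 10 12 6 3 11 0 4]
After op 6 (cut(10)): [11 0 4 1 9 8 7 2 5 10 12 6 3]
After op 7 (in_shuffle): [7 11 2 0 5 4 10 1 12 9 6 8 3]
After op 8 (cut(11)): [8 3 7 11 2 0 5 4 10 1 12 9 6]
Position 1: card 3.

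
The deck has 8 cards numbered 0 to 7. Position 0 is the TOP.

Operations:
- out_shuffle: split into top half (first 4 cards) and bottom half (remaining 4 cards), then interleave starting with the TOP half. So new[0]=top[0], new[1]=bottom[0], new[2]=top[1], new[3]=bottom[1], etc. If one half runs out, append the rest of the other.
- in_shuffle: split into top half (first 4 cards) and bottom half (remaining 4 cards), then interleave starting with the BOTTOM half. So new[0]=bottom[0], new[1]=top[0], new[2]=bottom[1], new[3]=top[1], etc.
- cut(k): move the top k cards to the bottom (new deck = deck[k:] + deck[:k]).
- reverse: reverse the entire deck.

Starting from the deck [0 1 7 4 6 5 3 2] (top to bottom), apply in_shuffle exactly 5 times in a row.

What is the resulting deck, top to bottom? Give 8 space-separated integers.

Answer: 1 4 5 2 0 7 6 3

Derivation:
After op 1 (in_shuffle): [6 0 5 1 3 7 2 4]
After op 2 (in_shuffle): [3 6 7 0 2 5 4 1]
After op 3 (in_shuffle): [2 3 5 6 4 7 1 0]
After op 4 (in_shuffle): [4 2 7 3 1 5 0 6]
After op 5 (in_shuffle): [1 4 5 2 0 7 6 3]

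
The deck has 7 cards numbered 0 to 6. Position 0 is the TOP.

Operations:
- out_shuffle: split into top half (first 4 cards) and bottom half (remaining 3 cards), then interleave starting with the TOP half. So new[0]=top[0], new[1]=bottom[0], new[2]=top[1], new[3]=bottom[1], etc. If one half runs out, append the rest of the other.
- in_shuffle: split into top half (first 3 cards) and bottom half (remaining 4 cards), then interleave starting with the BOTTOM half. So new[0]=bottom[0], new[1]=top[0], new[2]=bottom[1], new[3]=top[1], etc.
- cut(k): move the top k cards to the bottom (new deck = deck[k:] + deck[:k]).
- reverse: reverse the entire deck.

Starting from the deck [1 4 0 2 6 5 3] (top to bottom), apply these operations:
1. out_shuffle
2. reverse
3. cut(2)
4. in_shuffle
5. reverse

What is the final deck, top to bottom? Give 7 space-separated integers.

After op 1 (out_shuffle): [1 6 4 5 0 3 2]
After op 2 (reverse): [2 3 0 5 4 6 1]
After op 3 (cut(2)): [0 5 4 6 1 2 3]
After op 4 (in_shuffle): [6 0 1 5 2 4 3]
After op 5 (reverse): [3 4 2 5 1 0 6]

Answer: 3 4 2 5 1 0 6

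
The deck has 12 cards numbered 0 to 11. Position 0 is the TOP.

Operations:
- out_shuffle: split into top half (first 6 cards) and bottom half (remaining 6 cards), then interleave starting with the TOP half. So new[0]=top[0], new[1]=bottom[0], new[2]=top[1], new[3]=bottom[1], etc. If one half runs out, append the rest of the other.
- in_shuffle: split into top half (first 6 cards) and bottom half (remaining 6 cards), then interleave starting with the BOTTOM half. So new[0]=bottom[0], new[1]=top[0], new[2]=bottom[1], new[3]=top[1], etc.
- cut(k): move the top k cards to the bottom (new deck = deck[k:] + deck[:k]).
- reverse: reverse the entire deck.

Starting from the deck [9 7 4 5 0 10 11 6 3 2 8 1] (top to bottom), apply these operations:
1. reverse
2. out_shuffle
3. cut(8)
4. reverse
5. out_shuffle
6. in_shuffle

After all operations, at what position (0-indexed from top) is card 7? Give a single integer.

Answer: 6

Derivation:
After op 1 (reverse): [1 8 2 3 6 11 10 0 5 4 7 9]
After op 2 (out_shuffle): [1 10 8 0 2 5 3 4 6 7 11 9]
After op 3 (cut(8)): [6 7 11 9 1 10 8 0 2 5 3 4]
After op 4 (reverse): [4 3 5 2 0 8 10 1 9 11 7 6]
After op 5 (out_shuffle): [4 10 3 1 5 9 2 11 0 7 8 6]
After op 6 (in_shuffle): [2 4 11 10 0 3 7 1 8 5 6 9]
Card 7 is at position 6.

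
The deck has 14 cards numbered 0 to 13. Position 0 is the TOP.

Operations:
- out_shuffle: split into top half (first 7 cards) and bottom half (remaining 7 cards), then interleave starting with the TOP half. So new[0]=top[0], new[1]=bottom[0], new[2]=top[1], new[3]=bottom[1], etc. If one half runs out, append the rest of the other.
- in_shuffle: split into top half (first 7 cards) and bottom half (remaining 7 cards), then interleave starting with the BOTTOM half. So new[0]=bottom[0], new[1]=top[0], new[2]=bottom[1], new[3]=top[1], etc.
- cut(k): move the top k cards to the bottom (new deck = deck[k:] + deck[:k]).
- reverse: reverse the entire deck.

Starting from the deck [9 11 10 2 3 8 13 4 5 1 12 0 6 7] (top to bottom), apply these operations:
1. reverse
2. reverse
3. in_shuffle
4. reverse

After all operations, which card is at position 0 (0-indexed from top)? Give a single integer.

After op 1 (reverse): [7 6 0 12 1 5 4 13 8 3 2 10 11 9]
After op 2 (reverse): [9 11 10 2 3 8 13 4 5 1 12 0 6 7]
After op 3 (in_shuffle): [4 9 5 11 1 10 12 2 0 3 6 8 7 13]
After op 4 (reverse): [13 7 8 6 3 0 2 12 10 1 11 5 9 4]
Position 0: card 13.

Answer: 13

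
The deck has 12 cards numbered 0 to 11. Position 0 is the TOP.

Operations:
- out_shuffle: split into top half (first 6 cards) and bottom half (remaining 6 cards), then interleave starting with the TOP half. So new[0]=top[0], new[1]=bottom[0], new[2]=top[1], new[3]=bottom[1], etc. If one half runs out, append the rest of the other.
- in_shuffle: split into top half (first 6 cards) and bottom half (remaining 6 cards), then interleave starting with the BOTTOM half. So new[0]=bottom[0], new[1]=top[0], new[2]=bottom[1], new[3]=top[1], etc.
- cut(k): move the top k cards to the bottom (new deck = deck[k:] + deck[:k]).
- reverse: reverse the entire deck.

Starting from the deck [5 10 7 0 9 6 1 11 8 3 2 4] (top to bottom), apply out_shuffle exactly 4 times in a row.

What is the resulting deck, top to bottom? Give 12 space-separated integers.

Answer: 5 3 11 6 0 10 2 8 1 9 7 4

Derivation:
After op 1 (out_shuffle): [5 1 10 11 7 8 0 3 9 2 6 4]
After op 2 (out_shuffle): [5 0 1 3 10 9 11 2 7 6 8 4]
After op 3 (out_shuffle): [5 11 0 2 1 7 3 6 10 8 9 4]
After op 4 (out_shuffle): [5 3 11 6 0 10 2 8 1 9 7 4]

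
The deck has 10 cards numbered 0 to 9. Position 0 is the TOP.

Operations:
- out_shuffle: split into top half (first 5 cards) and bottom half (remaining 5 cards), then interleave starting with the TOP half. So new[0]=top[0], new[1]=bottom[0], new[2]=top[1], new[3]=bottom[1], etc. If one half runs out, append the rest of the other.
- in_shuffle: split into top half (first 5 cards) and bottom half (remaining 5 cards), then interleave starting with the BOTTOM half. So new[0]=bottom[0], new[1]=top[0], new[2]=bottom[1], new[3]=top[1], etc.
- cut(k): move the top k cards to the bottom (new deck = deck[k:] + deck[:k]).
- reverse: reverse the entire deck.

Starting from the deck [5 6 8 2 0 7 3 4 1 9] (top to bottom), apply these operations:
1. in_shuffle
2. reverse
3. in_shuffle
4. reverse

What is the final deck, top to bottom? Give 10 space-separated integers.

Answer: 8 7 1 5 2 3 9 6 0 4

Derivation:
After op 1 (in_shuffle): [7 5 3 6 4 8 1 2 9 0]
After op 2 (reverse): [0 9 2 1 8 4 6 3 5 7]
After op 3 (in_shuffle): [4 0 6 9 3 2 5 1 7 8]
After op 4 (reverse): [8 7 1 5 2 3 9 6 0 4]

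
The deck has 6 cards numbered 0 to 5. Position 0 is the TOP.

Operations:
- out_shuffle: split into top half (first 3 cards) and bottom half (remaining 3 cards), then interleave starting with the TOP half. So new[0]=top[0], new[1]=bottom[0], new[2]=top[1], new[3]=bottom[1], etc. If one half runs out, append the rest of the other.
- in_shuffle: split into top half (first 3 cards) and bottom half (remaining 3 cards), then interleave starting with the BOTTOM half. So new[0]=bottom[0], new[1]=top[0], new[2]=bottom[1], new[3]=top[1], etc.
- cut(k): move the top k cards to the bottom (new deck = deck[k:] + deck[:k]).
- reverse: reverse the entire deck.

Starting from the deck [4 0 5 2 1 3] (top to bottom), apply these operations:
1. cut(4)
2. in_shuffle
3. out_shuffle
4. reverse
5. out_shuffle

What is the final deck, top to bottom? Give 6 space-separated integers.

After op 1 (cut(4)): [1 3 4 0 5 2]
After op 2 (in_shuffle): [0 1 5 3 2 4]
After op 3 (out_shuffle): [0 3 1 2 5 4]
After op 4 (reverse): [4 5 2 1 3 0]
After op 5 (out_shuffle): [4 1 5 3 2 0]

Answer: 4 1 5 3 2 0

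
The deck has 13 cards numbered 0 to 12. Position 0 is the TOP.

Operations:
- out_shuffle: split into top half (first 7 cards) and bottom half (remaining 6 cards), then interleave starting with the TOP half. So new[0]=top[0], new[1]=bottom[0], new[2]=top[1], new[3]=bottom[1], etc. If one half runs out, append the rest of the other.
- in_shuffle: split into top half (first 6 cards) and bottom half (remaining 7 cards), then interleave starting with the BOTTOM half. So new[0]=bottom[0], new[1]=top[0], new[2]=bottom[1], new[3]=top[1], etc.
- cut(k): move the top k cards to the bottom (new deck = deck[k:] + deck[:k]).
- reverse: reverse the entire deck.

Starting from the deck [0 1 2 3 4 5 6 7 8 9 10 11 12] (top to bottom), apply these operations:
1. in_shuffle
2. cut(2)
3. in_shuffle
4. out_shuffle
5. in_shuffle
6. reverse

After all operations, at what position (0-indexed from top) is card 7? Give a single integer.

Answer: 7

Derivation:
After op 1 (in_shuffle): [6 0 7 1 8 2 9 3 10 4 11 5 12]
After op 2 (cut(2)): [7 1 8 2 9 3 10 4 11 5 12 6 0]
After op 3 (in_shuffle): [10 7 4 1 11 8 5 2 12 9 6 3 0]
After op 4 (out_shuffle): [10 2 7 12 4 9 1 6 11 3 8 0 5]
After op 5 (in_shuffle): [1 10 6 2 11 7 3 12 8 4 0 9 5]
After op 6 (reverse): [5 9 0 4 8 12 3 7 11 2 6 10 1]
Card 7 is at position 7.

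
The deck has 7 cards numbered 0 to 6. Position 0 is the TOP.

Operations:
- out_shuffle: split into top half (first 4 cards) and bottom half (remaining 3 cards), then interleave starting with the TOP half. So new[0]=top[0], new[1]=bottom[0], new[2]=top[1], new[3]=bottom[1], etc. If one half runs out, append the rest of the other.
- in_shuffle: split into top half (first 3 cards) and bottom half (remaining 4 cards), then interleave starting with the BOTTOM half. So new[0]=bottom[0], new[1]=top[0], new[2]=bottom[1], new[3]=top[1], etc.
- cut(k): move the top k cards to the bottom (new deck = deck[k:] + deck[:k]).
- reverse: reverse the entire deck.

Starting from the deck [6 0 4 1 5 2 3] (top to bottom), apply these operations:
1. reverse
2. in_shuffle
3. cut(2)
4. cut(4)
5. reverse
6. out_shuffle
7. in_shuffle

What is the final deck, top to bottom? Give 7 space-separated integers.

Answer: 1 5 2 3 6 0 4

Derivation:
After op 1 (reverse): [3 2 5 1 4 0 6]
After op 2 (in_shuffle): [1 3 4 2 0 5 6]
After op 3 (cut(2)): [4 2 0 5 6 1 3]
After op 4 (cut(4)): [6 1 3 4 2 0 5]
After op 5 (reverse): [5 0 2 4 3 1 6]
After op 6 (out_shuffle): [5 3 0 1 2 6 4]
After op 7 (in_shuffle): [1 5 2 3 6 0 4]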